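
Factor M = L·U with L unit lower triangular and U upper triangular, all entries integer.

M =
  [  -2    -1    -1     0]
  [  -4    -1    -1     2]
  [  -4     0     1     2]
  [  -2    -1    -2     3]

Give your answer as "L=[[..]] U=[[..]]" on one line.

  row1 -= 2·row0 → [0,1,1,2]
  row2 -= 2·row0 → [0,2,3,2]
  row3 -= 1·row0 → [0,0,-1,3]
  row2 -= 2·row1 → [0,0,1,-2]
  row3 -= 0·row1 → [0,0,-1,3]
  row3 -= -1·row2 → [0,0,0,1]

L=[[1,0,0,0],[2,1,0,0],[2,2,1,0],[1,0,-1,1]] U=[[-2,-1,-1,0],[0,1,1,2],[0,0,1,-2],[0,0,0,1]]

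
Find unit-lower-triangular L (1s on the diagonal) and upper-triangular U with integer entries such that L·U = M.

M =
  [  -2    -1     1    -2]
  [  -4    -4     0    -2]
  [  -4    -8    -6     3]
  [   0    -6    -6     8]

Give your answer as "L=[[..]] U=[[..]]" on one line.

  R1 -= 2·R0 → [0,-2,-2,2]
  R2 -= 2·R0 → [0,-6,-8,7]
  R3 -= 0·R0 → [0,-6,-6,8]
  R2 -= 3·R1 → [0,0,-2,1]
  R3 -= 3·R1 → [0,0,0,2]
  R3 -= 0·R2 → [0,0,0,2]

L=[[1,0,0,0],[2,1,0,0],[2,3,1,0],[0,3,0,1]] U=[[-2,-1,1,-2],[0,-2,-2,2],[0,0,-2,1],[0,0,0,2]]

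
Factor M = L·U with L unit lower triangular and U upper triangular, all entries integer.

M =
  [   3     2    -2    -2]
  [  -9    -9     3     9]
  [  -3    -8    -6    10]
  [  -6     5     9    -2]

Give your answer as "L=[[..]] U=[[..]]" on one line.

L=[[1,0,0,0],[-3,1,0,0],[-1,2,1,0],[-2,-3,2,1]] U=[[3,2,-2,-2],[0,-3,-3,3],[0,0,-2,2],[0,0,0,-1]]

  R1 -= -3·R0 → [0,-3,-3,3]
  R2 -= -1·R0 → [0,-6,-8,8]
  R3 -= -2·R0 → [0,9,5,-6]
  R2 -= 2·R1 → [0,0,-2,2]
  R3 -= -3·R1 → [0,0,-4,3]
  R3 -= 2·R2 → [0,0,0,-1]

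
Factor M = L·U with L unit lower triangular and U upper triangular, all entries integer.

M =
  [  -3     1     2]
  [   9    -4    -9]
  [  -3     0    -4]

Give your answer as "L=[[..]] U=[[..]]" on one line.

  row1 -= -3·row0 → [0,-1,-3]
  row2 -= 1·row0 → [0,-1,-6]
  row2 -= 1·row1 → [0,0,-3]

L=[[1,0,0],[-3,1,0],[1,1,1]] U=[[-3,1,2],[0,-1,-3],[0,0,-3]]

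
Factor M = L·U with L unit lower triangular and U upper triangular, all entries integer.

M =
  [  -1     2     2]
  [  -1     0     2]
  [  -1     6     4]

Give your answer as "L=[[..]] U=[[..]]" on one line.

  row1 -= 1·row0 → [0,-2,0]
  row2 -= 1·row0 → [0,4,2]
  row2 -= -2·row1 → [0,0,2]

L=[[1,0,0],[1,1,0],[1,-2,1]] U=[[-1,2,2],[0,-2,0],[0,0,2]]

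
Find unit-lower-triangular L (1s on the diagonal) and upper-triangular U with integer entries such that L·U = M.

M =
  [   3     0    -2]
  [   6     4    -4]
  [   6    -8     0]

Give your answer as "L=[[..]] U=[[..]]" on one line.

  r1 -= 2·r0 → [0,4,0]
  r2 -= 2·r0 → [0,-8,4]
  r2 -= -2·r1 → [0,0,4]

L=[[1,0,0],[2,1,0],[2,-2,1]] U=[[3,0,-2],[0,4,0],[0,0,4]]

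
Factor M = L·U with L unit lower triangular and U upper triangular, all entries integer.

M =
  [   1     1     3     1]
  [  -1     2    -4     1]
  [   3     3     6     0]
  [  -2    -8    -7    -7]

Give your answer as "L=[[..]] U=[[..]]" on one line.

  r1 -= -1·r0 → [0,3,-1,2]
  r2 -= 3·r0 → [0,0,-3,-3]
  r3 -= -2·r0 → [0,-6,-1,-5]
  r2 -= 0·r1 → [0,0,-3,-3]
  r3 -= -2·r1 → [0,0,-3,-1]
  r3 -= 1·r2 → [0,0,0,2]

L=[[1,0,0,0],[-1,1,0,0],[3,0,1,0],[-2,-2,1,1]] U=[[1,1,3,1],[0,3,-1,2],[0,0,-3,-3],[0,0,0,2]]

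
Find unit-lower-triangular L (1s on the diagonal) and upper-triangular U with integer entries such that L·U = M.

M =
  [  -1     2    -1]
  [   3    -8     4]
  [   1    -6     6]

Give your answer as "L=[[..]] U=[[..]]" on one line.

  row1 -= -3·row0 → [0,-2,1]
  row2 -= -1·row0 → [0,-4,5]
  row2 -= 2·row1 → [0,0,3]

L=[[1,0,0],[-3,1,0],[-1,2,1]] U=[[-1,2,-1],[0,-2,1],[0,0,3]]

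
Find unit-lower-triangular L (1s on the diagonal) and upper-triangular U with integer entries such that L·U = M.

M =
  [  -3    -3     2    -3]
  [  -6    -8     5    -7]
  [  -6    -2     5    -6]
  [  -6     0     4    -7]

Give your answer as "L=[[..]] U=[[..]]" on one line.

  R1 -= 2·R0 → [0,-2,1,-1]
  R2 -= 2·R0 → [0,4,1,0]
  R3 -= 2·R0 → [0,6,0,-1]
  R2 -= -2·R1 → [0,0,3,-2]
  R3 -= -3·R1 → [0,0,3,-4]
  R3 -= 1·R2 → [0,0,0,-2]

L=[[1,0,0,0],[2,1,0,0],[2,-2,1,0],[2,-3,1,1]] U=[[-3,-3,2,-3],[0,-2,1,-1],[0,0,3,-2],[0,0,0,-2]]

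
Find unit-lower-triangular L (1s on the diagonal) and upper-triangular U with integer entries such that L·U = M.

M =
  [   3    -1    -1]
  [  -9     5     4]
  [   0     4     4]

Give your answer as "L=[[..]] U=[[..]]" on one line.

  row1 -= -3·row0 → [0,2,1]
  row2 -= 0·row0 → [0,4,4]
  row2 -= 2·row1 → [0,0,2]

L=[[1,0,0],[-3,1,0],[0,2,1]] U=[[3,-1,-1],[0,2,1],[0,0,2]]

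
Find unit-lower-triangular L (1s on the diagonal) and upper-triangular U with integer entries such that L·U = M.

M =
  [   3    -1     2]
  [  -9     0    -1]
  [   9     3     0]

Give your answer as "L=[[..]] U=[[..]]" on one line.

L=[[1,0,0],[-3,1,0],[3,-2,1]] U=[[3,-1,2],[0,-3,5],[0,0,4]]

  row1 -= -3·row0 → [0,-3,5]
  row2 -= 3·row0 → [0,6,-6]
  row2 -= -2·row1 → [0,0,4]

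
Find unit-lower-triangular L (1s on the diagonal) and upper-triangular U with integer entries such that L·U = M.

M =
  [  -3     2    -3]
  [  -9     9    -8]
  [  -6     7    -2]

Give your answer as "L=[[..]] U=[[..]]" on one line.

  R1 -= 3·R0 → [0,3,1]
  R2 -= 2·R0 → [0,3,4]
  R2 -= 1·R1 → [0,0,3]

L=[[1,0,0],[3,1,0],[2,1,1]] U=[[-3,2,-3],[0,3,1],[0,0,3]]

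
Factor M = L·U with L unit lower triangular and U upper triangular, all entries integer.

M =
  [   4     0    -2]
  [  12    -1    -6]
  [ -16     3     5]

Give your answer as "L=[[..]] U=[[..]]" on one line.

L=[[1,0,0],[3,1,0],[-4,-3,1]] U=[[4,0,-2],[0,-1,0],[0,0,-3]]

  row1 -= 3·row0 → [0,-1,0]
  row2 -= -4·row0 → [0,3,-3]
  row2 -= -3·row1 → [0,0,-3]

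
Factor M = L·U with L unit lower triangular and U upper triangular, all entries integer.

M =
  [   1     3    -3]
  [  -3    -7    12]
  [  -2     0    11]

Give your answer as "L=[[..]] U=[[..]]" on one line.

  row1 -= -3·row0 → [0,2,3]
  row2 -= -2·row0 → [0,6,5]
  row2 -= 3·row1 → [0,0,-4]

L=[[1,0,0],[-3,1,0],[-2,3,1]] U=[[1,3,-3],[0,2,3],[0,0,-4]]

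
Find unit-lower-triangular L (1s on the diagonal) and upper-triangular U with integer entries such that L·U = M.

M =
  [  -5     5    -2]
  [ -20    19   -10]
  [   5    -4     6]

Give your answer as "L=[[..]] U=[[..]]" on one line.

  R1 -= 4·R0 → [0,-1,-2]
  R2 -= -1·R0 → [0,1,4]
  R2 -= -1·R1 → [0,0,2]

L=[[1,0,0],[4,1,0],[-1,-1,1]] U=[[-5,5,-2],[0,-1,-2],[0,0,2]]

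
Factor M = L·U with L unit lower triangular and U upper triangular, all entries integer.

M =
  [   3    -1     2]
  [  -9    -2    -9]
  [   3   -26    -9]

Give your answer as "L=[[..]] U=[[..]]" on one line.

  r1 -= -3·r0 → [0,-5,-3]
  r2 -= 1·r0 → [0,-25,-11]
  r2 -= 5·r1 → [0,0,4]

L=[[1,0,0],[-3,1,0],[1,5,1]] U=[[3,-1,2],[0,-5,-3],[0,0,4]]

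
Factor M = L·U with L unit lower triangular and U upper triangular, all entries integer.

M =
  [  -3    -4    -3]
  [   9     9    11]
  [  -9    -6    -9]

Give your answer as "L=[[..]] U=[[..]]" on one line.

  R1 -= -3·R0 → [0,-3,2]
  R2 -= 3·R0 → [0,6,0]
  R2 -= -2·R1 → [0,0,4]

L=[[1,0,0],[-3,1,0],[3,-2,1]] U=[[-3,-4,-3],[0,-3,2],[0,0,4]]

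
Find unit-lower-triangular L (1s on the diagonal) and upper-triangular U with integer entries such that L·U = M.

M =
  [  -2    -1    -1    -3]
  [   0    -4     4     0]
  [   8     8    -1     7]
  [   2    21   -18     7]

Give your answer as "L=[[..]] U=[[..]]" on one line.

L=[[1,0,0,0],[0,1,0,0],[-4,-1,1,0],[-1,-5,-1,1]] U=[[-2,-1,-1,-3],[0,-4,4,0],[0,0,-1,-5],[0,0,0,-1]]

  row1 -= 0·row0 → [0,-4,4,0]
  row2 -= -4·row0 → [0,4,-5,-5]
  row3 -= -1·row0 → [0,20,-19,4]
  row2 -= -1·row1 → [0,0,-1,-5]
  row3 -= -5·row1 → [0,0,1,4]
  row3 -= -1·row2 → [0,0,0,-1]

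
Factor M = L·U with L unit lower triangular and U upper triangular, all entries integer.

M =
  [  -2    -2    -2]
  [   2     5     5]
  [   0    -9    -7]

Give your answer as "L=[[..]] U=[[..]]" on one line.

L=[[1,0,0],[-1,1,0],[0,-3,1]] U=[[-2,-2,-2],[0,3,3],[0,0,2]]

  r1 -= -1·r0 → [0,3,3]
  r2 -= 0·r0 → [0,-9,-7]
  r2 -= -3·r1 → [0,0,2]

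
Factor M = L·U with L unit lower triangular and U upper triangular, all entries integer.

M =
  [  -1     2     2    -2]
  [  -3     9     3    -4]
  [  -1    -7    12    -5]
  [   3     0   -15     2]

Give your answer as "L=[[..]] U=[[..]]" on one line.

L=[[1,0,0,0],[3,1,0,0],[1,-3,1,0],[-3,2,-3,1]] U=[[-1,2,2,-2],[0,3,-3,2],[0,0,1,3],[0,0,0,1]]

  r1 -= 3·r0 → [0,3,-3,2]
  r2 -= 1·r0 → [0,-9,10,-3]
  r3 -= -3·r0 → [0,6,-9,-4]
  r2 -= -3·r1 → [0,0,1,3]
  r3 -= 2·r1 → [0,0,-3,-8]
  r3 -= -3·r2 → [0,0,0,1]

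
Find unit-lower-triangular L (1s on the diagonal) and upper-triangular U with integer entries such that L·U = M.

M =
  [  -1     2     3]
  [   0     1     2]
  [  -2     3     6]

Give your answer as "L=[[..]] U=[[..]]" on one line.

L=[[1,0,0],[0,1,0],[2,-1,1]] U=[[-1,2,3],[0,1,2],[0,0,2]]

  R1 -= 0·R0 → [0,1,2]
  R2 -= 2·R0 → [0,-1,0]
  R2 -= -1·R1 → [0,0,2]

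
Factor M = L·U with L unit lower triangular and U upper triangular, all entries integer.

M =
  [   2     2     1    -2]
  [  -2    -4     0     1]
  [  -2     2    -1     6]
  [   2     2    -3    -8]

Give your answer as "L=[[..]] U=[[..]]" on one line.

L=[[1,0,0,0],[-1,1,0,0],[-1,-2,1,0],[1,0,-2,1]] U=[[2,2,1,-2],[0,-2,1,-1],[0,0,2,2],[0,0,0,-2]]

  R1 -= -1·R0 → [0,-2,1,-1]
  R2 -= -1·R0 → [0,4,0,4]
  R3 -= 1·R0 → [0,0,-4,-6]
  R2 -= -2·R1 → [0,0,2,2]
  R3 -= 0·R1 → [0,0,-4,-6]
  R3 -= -2·R2 → [0,0,0,-2]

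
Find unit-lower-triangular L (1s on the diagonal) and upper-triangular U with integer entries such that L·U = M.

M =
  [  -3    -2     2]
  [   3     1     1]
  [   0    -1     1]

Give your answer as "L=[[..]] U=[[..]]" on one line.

  row1 -= -1·row0 → [0,-1,3]
  row2 -= 0·row0 → [0,-1,1]
  row2 -= 1·row1 → [0,0,-2]

L=[[1,0,0],[-1,1,0],[0,1,1]] U=[[-3,-2,2],[0,-1,3],[0,0,-2]]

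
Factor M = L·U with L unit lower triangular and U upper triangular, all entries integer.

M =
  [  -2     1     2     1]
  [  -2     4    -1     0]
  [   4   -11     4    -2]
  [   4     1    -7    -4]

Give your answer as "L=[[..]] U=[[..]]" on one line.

  R1 -= 1·R0 → [0,3,-3,-1]
  R2 -= -2·R0 → [0,-9,8,0]
  R3 -= -2·R0 → [0,3,-3,-2]
  R2 -= -3·R1 → [0,0,-1,-3]
  R3 -= 1·R1 → [0,0,0,-1]
  R3 -= 0·R2 → [0,0,0,-1]

L=[[1,0,0,0],[1,1,0,0],[-2,-3,1,0],[-2,1,0,1]] U=[[-2,1,2,1],[0,3,-3,-1],[0,0,-1,-3],[0,0,0,-1]]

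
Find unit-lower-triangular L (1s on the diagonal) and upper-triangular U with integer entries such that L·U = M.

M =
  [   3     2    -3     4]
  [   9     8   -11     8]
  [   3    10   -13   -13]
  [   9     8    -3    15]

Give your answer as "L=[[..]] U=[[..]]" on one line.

  r1 -= 3·r0 → [0,2,-2,-4]
  r2 -= 1·r0 → [0,8,-10,-17]
  r3 -= 3·r0 → [0,2,6,3]
  r2 -= 4·r1 → [0,0,-2,-1]
  r3 -= 1·r1 → [0,0,8,7]
  r3 -= -4·r2 → [0,0,0,3]

L=[[1,0,0,0],[3,1,0,0],[1,4,1,0],[3,1,-4,1]] U=[[3,2,-3,4],[0,2,-2,-4],[0,0,-2,-1],[0,0,0,3]]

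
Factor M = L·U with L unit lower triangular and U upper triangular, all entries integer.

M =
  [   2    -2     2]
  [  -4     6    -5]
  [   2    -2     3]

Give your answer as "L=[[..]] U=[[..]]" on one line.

L=[[1,0,0],[-2,1,0],[1,0,1]] U=[[2,-2,2],[0,2,-1],[0,0,1]]

  R1 -= -2·R0 → [0,2,-1]
  R2 -= 1·R0 → [0,0,1]
  R2 -= 0·R1 → [0,0,1]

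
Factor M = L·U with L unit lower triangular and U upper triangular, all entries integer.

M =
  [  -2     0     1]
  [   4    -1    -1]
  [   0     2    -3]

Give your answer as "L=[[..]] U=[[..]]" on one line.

L=[[1,0,0],[-2,1,0],[0,-2,1]] U=[[-2,0,1],[0,-1,1],[0,0,-1]]

  row1 -= -2·row0 → [0,-1,1]
  row2 -= 0·row0 → [0,2,-3]
  row2 -= -2·row1 → [0,0,-1]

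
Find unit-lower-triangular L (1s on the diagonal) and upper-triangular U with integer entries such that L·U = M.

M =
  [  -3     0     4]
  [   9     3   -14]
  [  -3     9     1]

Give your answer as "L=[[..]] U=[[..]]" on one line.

L=[[1,0,0],[-3,1,0],[1,3,1]] U=[[-3,0,4],[0,3,-2],[0,0,3]]

  R1 -= -3·R0 → [0,3,-2]
  R2 -= 1·R0 → [0,9,-3]
  R2 -= 3·R1 → [0,0,3]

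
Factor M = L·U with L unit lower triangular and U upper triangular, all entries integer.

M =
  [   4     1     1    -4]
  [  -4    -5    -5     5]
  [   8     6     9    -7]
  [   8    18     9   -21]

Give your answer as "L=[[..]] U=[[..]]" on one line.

L=[[1,0,0,0],[-1,1,0,0],[2,-1,1,0],[2,-4,-3,1]] U=[[4,1,1,-4],[0,-4,-4,1],[0,0,3,2],[0,0,0,-3]]

  row1 -= -1·row0 → [0,-4,-4,1]
  row2 -= 2·row0 → [0,4,7,1]
  row3 -= 2·row0 → [0,16,7,-13]
  row2 -= -1·row1 → [0,0,3,2]
  row3 -= -4·row1 → [0,0,-9,-9]
  row3 -= -3·row2 → [0,0,0,-3]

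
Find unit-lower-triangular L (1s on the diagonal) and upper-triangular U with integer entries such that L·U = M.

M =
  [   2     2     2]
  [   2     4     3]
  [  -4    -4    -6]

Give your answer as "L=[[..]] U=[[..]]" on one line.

  r1 -= 1·r0 → [0,2,1]
  r2 -= -2·r0 → [0,0,-2]
  r2 -= 0·r1 → [0,0,-2]

L=[[1,0,0],[1,1,0],[-2,0,1]] U=[[2,2,2],[0,2,1],[0,0,-2]]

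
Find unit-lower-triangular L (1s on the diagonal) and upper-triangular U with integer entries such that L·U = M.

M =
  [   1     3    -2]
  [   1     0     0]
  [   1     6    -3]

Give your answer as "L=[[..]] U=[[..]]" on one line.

L=[[1,0,0],[1,1,0],[1,-1,1]] U=[[1,3,-2],[0,-3,2],[0,0,1]]

  R1 -= 1·R0 → [0,-3,2]
  R2 -= 1·R0 → [0,3,-1]
  R2 -= -1·R1 → [0,0,1]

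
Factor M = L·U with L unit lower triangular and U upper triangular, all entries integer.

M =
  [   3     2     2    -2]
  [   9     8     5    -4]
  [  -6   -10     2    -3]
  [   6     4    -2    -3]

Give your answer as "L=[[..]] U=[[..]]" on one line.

L=[[1,0,0,0],[3,1,0,0],[-2,-3,1,0],[2,0,-2,1]] U=[[3,2,2,-2],[0,2,-1,2],[0,0,3,-1],[0,0,0,-1]]

  row1 -= 3·row0 → [0,2,-1,2]
  row2 -= -2·row0 → [0,-6,6,-7]
  row3 -= 2·row0 → [0,0,-6,1]
  row2 -= -3·row1 → [0,0,3,-1]
  row3 -= 0·row1 → [0,0,-6,1]
  row3 -= -2·row2 → [0,0,0,-1]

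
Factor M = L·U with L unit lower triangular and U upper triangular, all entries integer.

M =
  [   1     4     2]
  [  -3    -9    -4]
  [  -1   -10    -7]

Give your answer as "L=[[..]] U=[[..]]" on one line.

  R1 -= -3·R0 → [0,3,2]
  R2 -= -1·R0 → [0,-6,-5]
  R2 -= -2·R1 → [0,0,-1]

L=[[1,0,0],[-3,1,0],[-1,-2,1]] U=[[1,4,2],[0,3,2],[0,0,-1]]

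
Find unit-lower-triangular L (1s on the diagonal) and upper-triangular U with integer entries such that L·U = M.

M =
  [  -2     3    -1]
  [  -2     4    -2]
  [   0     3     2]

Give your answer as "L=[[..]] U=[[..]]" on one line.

L=[[1,0,0],[1,1,0],[0,3,1]] U=[[-2,3,-1],[0,1,-1],[0,0,5]]

  R1 -= 1·R0 → [0,1,-1]
  R2 -= 0·R0 → [0,3,2]
  R2 -= 3·R1 → [0,0,5]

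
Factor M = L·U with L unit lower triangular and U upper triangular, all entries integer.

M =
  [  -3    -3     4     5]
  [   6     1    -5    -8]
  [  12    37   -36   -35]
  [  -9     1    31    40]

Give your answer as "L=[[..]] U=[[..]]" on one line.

  R1 -= -2·R0 → [0,-5,3,2]
  R2 -= -4·R0 → [0,25,-20,-15]
  R3 -= 3·R0 → [0,10,19,25]
  R2 -= -5·R1 → [0,0,-5,-5]
  R3 -= -2·R1 → [0,0,25,29]
  R3 -= -5·R2 → [0,0,0,4]

L=[[1,0,0,0],[-2,1,0,0],[-4,-5,1,0],[3,-2,-5,1]] U=[[-3,-3,4,5],[0,-5,3,2],[0,0,-5,-5],[0,0,0,4]]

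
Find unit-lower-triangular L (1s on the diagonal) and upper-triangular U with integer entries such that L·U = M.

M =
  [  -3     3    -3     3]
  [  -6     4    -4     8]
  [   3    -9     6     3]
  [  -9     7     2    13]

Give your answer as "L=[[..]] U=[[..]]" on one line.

L=[[1,0,0,0],[2,1,0,0],[-1,3,1,0],[3,1,-3,1]] U=[[-3,3,-3,3],[0,-2,2,2],[0,0,-3,0],[0,0,0,2]]

  R1 -= 2·R0 → [0,-2,2,2]
  R2 -= -1·R0 → [0,-6,3,6]
  R3 -= 3·R0 → [0,-2,11,4]
  R2 -= 3·R1 → [0,0,-3,0]
  R3 -= 1·R1 → [0,0,9,2]
  R3 -= -3·R2 → [0,0,0,2]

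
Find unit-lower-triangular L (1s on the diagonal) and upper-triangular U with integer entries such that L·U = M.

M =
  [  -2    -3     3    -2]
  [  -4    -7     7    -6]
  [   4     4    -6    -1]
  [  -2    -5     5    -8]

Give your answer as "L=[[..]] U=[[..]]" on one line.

L=[[1,0,0,0],[2,1,0,0],[-2,2,1,0],[1,2,0,1]] U=[[-2,-3,3,-2],[0,-1,1,-2],[0,0,-2,-1],[0,0,0,-2]]

  row1 -= 2·row0 → [0,-1,1,-2]
  row2 -= -2·row0 → [0,-2,0,-5]
  row3 -= 1·row0 → [0,-2,2,-6]
  row2 -= 2·row1 → [0,0,-2,-1]
  row3 -= 2·row1 → [0,0,0,-2]
  row3 -= 0·row2 → [0,0,0,-2]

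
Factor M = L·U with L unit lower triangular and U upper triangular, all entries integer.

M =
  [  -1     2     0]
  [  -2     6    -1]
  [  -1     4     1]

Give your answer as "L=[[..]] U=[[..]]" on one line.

L=[[1,0,0],[2,1,0],[1,1,1]] U=[[-1,2,0],[0,2,-1],[0,0,2]]

  R1 -= 2·R0 → [0,2,-1]
  R2 -= 1·R0 → [0,2,1]
  R2 -= 1·R1 → [0,0,2]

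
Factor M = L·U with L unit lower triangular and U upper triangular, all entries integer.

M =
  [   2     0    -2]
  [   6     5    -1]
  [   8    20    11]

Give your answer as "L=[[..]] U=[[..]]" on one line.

  r1 -= 3·r0 → [0,5,5]
  r2 -= 4·r0 → [0,20,19]
  r2 -= 4·r1 → [0,0,-1]

L=[[1,0,0],[3,1,0],[4,4,1]] U=[[2,0,-2],[0,5,5],[0,0,-1]]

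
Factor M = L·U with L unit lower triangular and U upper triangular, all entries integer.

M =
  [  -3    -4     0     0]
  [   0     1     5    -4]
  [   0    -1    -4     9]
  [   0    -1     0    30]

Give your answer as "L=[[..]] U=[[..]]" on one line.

L=[[1,0,0,0],[0,1,0,0],[0,-1,1,0],[0,-1,5,1]] U=[[-3,-4,0,0],[0,1,5,-4],[0,0,1,5],[0,0,0,1]]

  R1 -= 0·R0 → [0,1,5,-4]
  R2 -= 0·R0 → [0,-1,-4,9]
  R3 -= 0·R0 → [0,-1,0,30]
  R2 -= -1·R1 → [0,0,1,5]
  R3 -= -1·R1 → [0,0,5,26]
  R3 -= 5·R2 → [0,0,0,1]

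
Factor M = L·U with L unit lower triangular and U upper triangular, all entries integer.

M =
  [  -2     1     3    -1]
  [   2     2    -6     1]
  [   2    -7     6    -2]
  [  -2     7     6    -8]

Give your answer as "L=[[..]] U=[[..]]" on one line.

L=[[1,0,0,0],[-1,1,0,0],[-1,-2,1,0],[1,2,3,1]] U=[[-2,1,3,-1],[0,3,-3,0],[0,0,3,-3],[0,0,0,2]]

  row1 -= -1·row0 → [0,3,-3,0]
  row2 -= -1·row0 → [0,-6,9,-3]
  row3 -= 1·row0 → [0,6,3,-7]
  row2 -= -2·row1 → [0,0,3,-3]
  row3 -= 2·row1 → [0,0,9,-7]
  row3 -= 3·row2 → [0,0,0,2]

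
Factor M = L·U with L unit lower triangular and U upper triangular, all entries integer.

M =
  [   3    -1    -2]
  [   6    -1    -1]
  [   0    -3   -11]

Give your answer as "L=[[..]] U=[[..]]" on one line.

L=[[1,0,0],[2,1,0],[0,-3,1]] U=[[3,-1,-2],[0,1,3],[0,0,-2]]

  R1 -= 2·R0 → [0,1,3]
  R2 -= 0·R0 → [0,-3,-11]
  R2 -= -3·R1 → [0,0,-2]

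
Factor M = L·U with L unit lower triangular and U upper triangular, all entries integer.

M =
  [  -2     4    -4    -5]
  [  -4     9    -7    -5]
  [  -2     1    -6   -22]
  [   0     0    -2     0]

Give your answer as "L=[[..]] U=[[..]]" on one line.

L=[[1,0,0,0],[2,1,0,0],[1,-3,1,0],[0,0,-2,1]] U=[[-2,4,-4,-5],[0,1,1,5],[0,0,1,-2],[0,0,0,-4]]

  R1 -= 2·R0 → [0,1,1,5]
  R2 -= 1·R0 → [0,-3,-2,-17]
  R3 -= 0·R0 → [0,0,-2,0]
  R2 -= -3·R1 → [0,0,1,-2]
  R3 -= 0·R1 → [0,0,-2,0]
  R3 -= -2·R2 → [0,0,0,-4]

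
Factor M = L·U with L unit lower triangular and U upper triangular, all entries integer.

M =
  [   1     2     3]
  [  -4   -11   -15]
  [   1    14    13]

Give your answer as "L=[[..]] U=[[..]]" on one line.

  r1 -= -4·r0 → [0,-3,-3]
  r2 -= 1·r0 → [0,12,10]
  r2 -= -4·r1 → [0,0,-2]

L=[[1,0,0],[-4,1,0],[1,-4,1]] U=[[1,2,3],[0,-3,-3],[0,0,-2]]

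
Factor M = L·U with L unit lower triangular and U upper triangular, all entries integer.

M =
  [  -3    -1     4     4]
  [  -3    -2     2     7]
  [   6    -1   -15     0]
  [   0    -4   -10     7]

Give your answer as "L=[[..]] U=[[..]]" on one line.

L=[[1,0,0,0],[1,1,0,0],[-2,3,1,0],[0,4,2,1]] U=[[-3,-1,4,4],[0,-1,-2,3],[0,0,-1,-1],[0,0,0,-3]]

  row1 -= 1·row0 → [0,-1,-2,3]
  row2 -= -2·row0 → [0,-3,-7,8]
  row3 -= 0·row0 → [0,-4,-10,7]
  row2 -= 3·row1 → [0,0,-1,-1]
  row3 -= 4·row1 → [0,0,-2,-5]
  row3 -= 2·row2 → [0,0,0,-3]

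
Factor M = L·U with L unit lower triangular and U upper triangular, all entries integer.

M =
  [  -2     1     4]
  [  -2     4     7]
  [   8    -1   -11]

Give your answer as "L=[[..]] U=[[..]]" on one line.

  row1 -= 1·row0 → [0,3,3]
  row2 -= -4·row0 → [0,3,5]
  row2 -= 1·row1 → [0,0,2]

L=[[1,0,0],[1,1,0],[-4,1,1]] U=[[-2,1,4],[0,3,3],[0,0,2]]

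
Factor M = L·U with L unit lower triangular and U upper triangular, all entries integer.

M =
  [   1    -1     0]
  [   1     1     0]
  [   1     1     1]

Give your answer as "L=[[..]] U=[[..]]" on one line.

  row1 -= 1·row0 → [0,2,0]
  row2 -= 1·row0 → [0,2,1]
  row2 -= 1·row1 → [0,0,1]

L=[[1,0,0],[1,1,0],[1,1,1]] U=[[1,-1,0],[0,2,0],[0,0,1]]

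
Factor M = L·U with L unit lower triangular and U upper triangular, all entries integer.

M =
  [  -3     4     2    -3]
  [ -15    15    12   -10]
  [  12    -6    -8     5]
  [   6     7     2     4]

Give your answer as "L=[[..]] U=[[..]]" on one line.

L=[[1,0,0,0],[5,1,0,0],[-4,-2,1,0],[-2,-3,3,1]] U=[[-3,4,2,-3],[0,-5,2,5],[0,0,4,3],[0,0,0,4]]

  r1 -= 5·r0 → [0,-5,2,5]
  r2 -= -4·r0 → [0,10,0,-7]
  r3 -= -2·r0 → [0,15,6,-2]
  r2 -= -2·r1 → [0,0,4,3]
  r3 -= -3·r1 → [0,0,12,13]
  r3 -= 3·r2 → [0,0,0,4]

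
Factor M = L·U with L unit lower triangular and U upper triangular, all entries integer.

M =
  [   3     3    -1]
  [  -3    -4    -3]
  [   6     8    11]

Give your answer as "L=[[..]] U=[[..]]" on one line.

  r1 -= -1·r0 → [0,-1,-4]
  r2 -= 2·r0 → [0,2,13]
  r2 -= -2·r1 → [0,0,5]

L=[[1,0,0],[-1,1,0],[2,-2,1]] U=[[3,3,-1],[0,-1,-4],[0,0,5]]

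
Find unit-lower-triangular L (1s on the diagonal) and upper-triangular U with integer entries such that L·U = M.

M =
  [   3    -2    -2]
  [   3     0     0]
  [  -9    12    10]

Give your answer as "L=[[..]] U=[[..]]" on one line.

L=[[1,0,0],[1,1,0],[-3,3,1]] U=[[3,-2,-2],[0,2,2],[0,0,-2]]

  r1 -= 1·r0 → [0,2,2]
  r2 -= -3·r0 → [0,6,4]
  r2 -= 3·r1 → [0,0,-2]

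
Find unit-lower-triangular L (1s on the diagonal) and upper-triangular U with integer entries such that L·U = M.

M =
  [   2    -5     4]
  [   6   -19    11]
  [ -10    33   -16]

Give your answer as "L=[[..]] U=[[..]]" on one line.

  row1 -= 3·row0 → [0,-4,-1]
  row2 -= -5·row0 → [0,8,4]
  row2 -= -2·row1 → [0,0,2]

L=[[1,0,0],[3,1,0],[-5,-2,1]] U=[[2,-5,4],[0,-4,-1],[0,0,2]]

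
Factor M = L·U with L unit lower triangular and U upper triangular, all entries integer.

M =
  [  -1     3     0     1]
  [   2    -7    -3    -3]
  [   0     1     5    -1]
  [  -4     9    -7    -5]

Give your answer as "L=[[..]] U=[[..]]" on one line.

  R1 -= -2·R0 → [0,-1,-3,-1]
  R2 -= 0·R0 → [0,1,5,-1]
  R3 -= 4·R0 → [0,-3,-7,-9]
  R2 -= -1·R1 → [0,0,2,-2]
  R3 -= 3·R1 → [0,0,2,-6]
  R3 -= 1·R2 → [0,0,0,-4]

L=[[1,0,0,0],[-2,1,0,0],[0,-1,1,0],[4,3,1,1]] U=[[-1,3,0,1],[0,-1,-3,-1],[0,0,2,-2],[0,0,0,-4]]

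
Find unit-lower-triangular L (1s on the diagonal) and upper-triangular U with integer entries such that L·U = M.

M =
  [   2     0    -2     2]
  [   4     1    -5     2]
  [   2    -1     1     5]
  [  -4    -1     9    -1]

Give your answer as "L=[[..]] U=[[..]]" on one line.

  row1 -= 2·row0 → [0,1,-1,-2]
  row2 -= 1·row0 → [0,-1,3,3]
  row3 -= -2·row0 → [0,-1,5,3]
  row2 -= -1·row1 → [0,0,2,1]
  row3 -= -1·row1 → [0,0,4,1]
  row3 -= 2·row2 → [0,0,0,-1]

L=[[1,0,0,0],[2,1,0,0],[1,-1,1,0],[-2,-1,2,1]] U=[[2,0,-2,2],[0,1,-1,-2],[0,0,2,1],[0,0,0,-1]]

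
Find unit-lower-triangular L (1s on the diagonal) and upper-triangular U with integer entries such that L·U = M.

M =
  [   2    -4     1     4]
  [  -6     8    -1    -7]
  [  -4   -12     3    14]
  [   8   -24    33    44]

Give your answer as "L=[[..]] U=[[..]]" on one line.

  row1 -= -3·row0 → [0,-4,2,5]
  row2 -= -2·row0 → [0,-20,5,22]
  row3 -= 4·row0 → [0,-8,29,28]
  row2 -= 5·row1 → [0,0,-5,-3]
  row3 -= 2·row1 → [0,0,25,18]
  row3 -= -5·row2 → [0,0,0,3]

L=[[1,0,0,0],[-3,1,0,0],[-2,5,1,0],[4,2,-5,1]] U=[[2,-4,1,4],[0,-4,2,5],[0,0,-5,-3],[0,0,0,3]]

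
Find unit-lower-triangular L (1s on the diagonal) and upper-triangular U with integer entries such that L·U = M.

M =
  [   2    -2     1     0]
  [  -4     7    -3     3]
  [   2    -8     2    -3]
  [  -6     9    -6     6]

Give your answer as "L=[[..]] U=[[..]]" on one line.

L=[[1,0,0,0],[-2,1,0,0],[1,-2,1,0],[-3,1,2,1]] U=[[2,-2,1,0],[0,3,-1,3],[0,0,-1,3],[0,0,0,-3]]

  R1 -= -2·R0 → [0,3,-1,3]
  R2 -= 1·R0 → [0,-6,1,-3]
  R3 -= -3·R0 → [0,3,-3,6]
  R2 -= -2·R1 → [0,0,-1,3]
  R3 -= 1·R1 → [0,0,-2,3]
  R3 -= 2·R2 → [0,0,0,-3]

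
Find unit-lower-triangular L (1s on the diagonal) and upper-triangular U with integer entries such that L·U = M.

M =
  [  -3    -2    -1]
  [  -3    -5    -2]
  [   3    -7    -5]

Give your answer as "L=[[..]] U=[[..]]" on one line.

  row1 -= 1·row0 → [0,-3,-1]
  row2 -= -1·row0 → [0,-9,-6]
  row2 -= 3·row1 → [0,0,-3]

L=[[1,0,0],[1,1,0],[-1,3,1]] U=[[-3,-2,-1],[0,-3,-1],[0,0,-3]]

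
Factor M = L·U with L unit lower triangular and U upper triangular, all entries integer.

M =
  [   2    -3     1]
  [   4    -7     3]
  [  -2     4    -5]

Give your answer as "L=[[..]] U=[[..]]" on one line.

L=[[1,0,0],[2,1,0],[-1,-1,1]] U=[[2,-3,1],[0,-1,1],[0,0,-3]]

  row1 -= 2·row0 → [0,-1,1]
  row2 -= -1·row0 → [0,1,-4]
  row2 -= -1·row1 → [0,0,-3]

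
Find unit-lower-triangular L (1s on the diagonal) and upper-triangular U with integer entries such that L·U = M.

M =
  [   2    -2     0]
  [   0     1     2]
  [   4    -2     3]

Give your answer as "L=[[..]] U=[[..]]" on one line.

  R1 -= 0·R0 → [0,1,2]
  R2 -= 2·R0 → [0,2,3]
  R2 -= 2·R1 → [0,0,-1]

L=[[1,0,0],[0,1,0],[2,2,1]] U=[[2,-2,0],[0,1,2],[0,0,-1]]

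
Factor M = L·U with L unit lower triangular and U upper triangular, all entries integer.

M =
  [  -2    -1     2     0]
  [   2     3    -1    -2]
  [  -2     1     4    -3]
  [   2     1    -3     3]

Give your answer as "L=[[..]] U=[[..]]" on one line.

L=[[1,0,0,0],[-1,1,0,0],[1,1,1,0],[-1,0,-1,1]] U=[[-2,-1,2,0],[0,2,1,-2],[0,0,1,-1],[0,0,0,2]]

  r1 -= -1·r0 → [0,2,1,-2]
  r2 -= 1·r0 → [0,2,2,-3]
  r3 -= -1·r0 → [0,0,-1,3]
  r2 -= 1·r1 → [0,0,1,-1]
  r3 -= 0·r1 → [0,0,-1,3]
  r3 -= -1·r2 → [0,0,0,2]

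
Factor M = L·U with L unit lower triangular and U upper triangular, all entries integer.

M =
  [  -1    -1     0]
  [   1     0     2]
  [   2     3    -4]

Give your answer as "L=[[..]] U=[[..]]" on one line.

  R1 -= -1·R0 → [0,-1,2]
  R2 -= -2·R0 → [0,1,-4]
  R2 -= -1·R1 → [0,0,-2]

L=[[1,0,0],[-1,1,0],[-2,-1,1]] U=[[-1,-1,0],[0,-1,2],[0,0,-2]]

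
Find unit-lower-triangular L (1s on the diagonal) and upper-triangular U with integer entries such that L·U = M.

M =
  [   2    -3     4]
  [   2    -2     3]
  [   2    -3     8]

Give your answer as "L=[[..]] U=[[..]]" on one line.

  r1 -= 1·r0 → [0,1,-1]
  r2 -= 1·r0 → [0,0,4]
  r2 -= 0·r1 → [0,0,4]

L=[[1,0,0],[1,1,0],[1,0,1]] U=[[2,-3,4],[0,1,-1],[0,0,4]]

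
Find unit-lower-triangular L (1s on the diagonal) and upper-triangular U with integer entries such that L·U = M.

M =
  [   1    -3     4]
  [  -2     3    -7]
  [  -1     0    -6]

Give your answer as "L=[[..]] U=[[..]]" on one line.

  R1 -= -2·R0 → [0,-3,1]
  R2 -= -1·R0 → [0,-3,-2]
  R2 -= 1·R1 → [0,0,-3]

L=[[1,0,0],[-2,1,0],[-1,1,1]] U=[[1,-3,4],[0,-3,1],[0,0,-3]]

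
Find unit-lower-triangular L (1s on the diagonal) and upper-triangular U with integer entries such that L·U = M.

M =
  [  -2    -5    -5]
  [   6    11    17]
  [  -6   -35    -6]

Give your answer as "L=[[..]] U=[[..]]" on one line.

L=[[1,0,0],[-3,1,0],[3,5,1]] U=[[-2,-5,-5],[0,-4,2],[0,0,-1]]

  row1 -= -3·row0 → [0,-4,2]
  row2 -= 3·row0 → [0,-20,9]
  row2 -= 5·row1 → [0,0,-1]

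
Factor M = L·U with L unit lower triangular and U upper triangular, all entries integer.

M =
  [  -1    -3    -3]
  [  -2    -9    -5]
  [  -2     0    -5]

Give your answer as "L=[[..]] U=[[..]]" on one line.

  r1 -= 2·r0 → [0,-3,1]
  r2 -= 2·r0 → [0,6,1]
  r2 -= -2·r1 → [0,0,3]

L=[[1,0,0],[2,1,0],[2,-2,1]] U=[[-1,-3,-3],[0,-3,1],[0,0,3]]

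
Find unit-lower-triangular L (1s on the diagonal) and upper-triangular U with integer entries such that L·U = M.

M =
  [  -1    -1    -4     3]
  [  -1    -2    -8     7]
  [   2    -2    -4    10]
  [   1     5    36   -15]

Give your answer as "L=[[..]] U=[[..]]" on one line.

L=[[1,0,0,0],[1,1,0,0],[-2,4,1,0],[-1,-4,4,1]] U=[[-1,-1,-4,3],[0,-1,-4,4],[0,0,4,0],[0,0,0,4]]

  row1 -= 1·row0 → [0,-1,-4,4]
  row2 -= -2·row0 → [0,-4,-12,16]
  row3 -= -1·row0 → [0,4,32,-12]
  row2 -= 4·row1 → [0,0,4,0]
  row3 -= -4·row1 → [0,0,16,4]
  row3 -= 4·row2 → [0,0,0,4]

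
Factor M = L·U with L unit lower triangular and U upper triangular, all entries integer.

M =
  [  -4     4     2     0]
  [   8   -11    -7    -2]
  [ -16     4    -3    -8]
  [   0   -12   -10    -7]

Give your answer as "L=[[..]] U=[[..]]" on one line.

L=[[1,0,0,0],[-2,1,0,0],[4,4,1,0],[0,4,2,1]] U=[[-4,4,2,0],[0,-3,-3,-2],[0,0,1,0],[0,0,0,1]]

  row1 -= -2·row0 → [0,-3,-3,-2]
  row2 -= 4·row0 → [0,-12,-11,-8]
  row3 -= 0·row0 → [0,-12,-10,-7]
  row2 -= 4·row1 → [0,0,1,0]
  row3 -= 4·row1 → [0,0,2,1]
  row3 -= 2·row2 → [0,0,0,1]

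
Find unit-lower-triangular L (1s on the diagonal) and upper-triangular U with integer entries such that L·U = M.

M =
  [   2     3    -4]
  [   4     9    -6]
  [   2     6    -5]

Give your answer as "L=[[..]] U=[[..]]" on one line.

L=[[1,0,0],[2,1,0],[1,1,1]] U=[[2,3,-4],[0,3,2],[0,0,-3]]

  row1 -= 2·row0 → [0,3,2]
  row2 -= 1·row0 → [0,3,-1]
  row2 -= 1·row1 → [0,0,-3]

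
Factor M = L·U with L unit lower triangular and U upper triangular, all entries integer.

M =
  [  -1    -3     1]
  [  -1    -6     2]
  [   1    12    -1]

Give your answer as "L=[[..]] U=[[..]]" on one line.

  row1 -= 1·row0 → [0,-3,1]
  row2 -= -1·row0 → [0,9,0]
  row2 -= -3·row1 → [0,0,3]

L=[[1,0,0],[1,1,0],[-1,-3,1]] U=[[-1,-3,1],[0,-3,1],[0,0,3]]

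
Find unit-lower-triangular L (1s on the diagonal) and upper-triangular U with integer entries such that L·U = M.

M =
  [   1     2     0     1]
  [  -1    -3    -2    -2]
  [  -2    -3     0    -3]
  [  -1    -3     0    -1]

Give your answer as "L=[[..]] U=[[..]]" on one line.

L=[[1,0,0,0],[-1,1,0,0],[-2,-1,1,0],[-1,1,-1,1]] U=[[1,2,0,1],[0,-1,-2,-1],[0,0,-2,-2],[0,0,0,-1]]

  R1 -= -1·R0 → [0,-1,-2,-1]
  R2 -= -2·R0 → [0,1,0,-1]
  R3 -= -1·R0 → [0,-1,0,0]
  R2 -= -1·R1 → [0,0,-2,-2]
  R3 -= 1·R1 → [0,0,2,1]
  R3 -= -1·R2 → [0,0,0,-1]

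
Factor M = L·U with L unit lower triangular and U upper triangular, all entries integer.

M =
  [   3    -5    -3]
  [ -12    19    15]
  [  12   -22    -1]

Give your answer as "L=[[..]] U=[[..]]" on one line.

  r1 -= -4·r0 → [0,-1,3]
  r2 -= 4·r0 → [0,-2,11]
  r2 -= 2·r1 → [0,0,5]

L=[[1,0,0],[-4,1,0],[4,2,1]] U=[[3,-5,-3],[0,-1,3],[0,0,5]]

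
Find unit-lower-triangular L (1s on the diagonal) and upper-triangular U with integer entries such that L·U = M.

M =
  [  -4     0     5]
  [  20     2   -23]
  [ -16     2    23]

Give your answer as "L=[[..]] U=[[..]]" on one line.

  r1 -= -5·r0 → [0,2,2]
  r2 -= 4·r0 → [0,2,3]
  r2 -= 1·r1 → [0,0,1]

L=[[1,0,0],[-5,1,0],[4,1,1]] U=[[-4,0,5],[0,2,2],[0,0,1]]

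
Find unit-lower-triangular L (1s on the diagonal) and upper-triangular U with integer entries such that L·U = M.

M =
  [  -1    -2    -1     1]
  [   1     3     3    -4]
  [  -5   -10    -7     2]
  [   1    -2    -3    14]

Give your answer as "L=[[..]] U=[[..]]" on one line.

  R1 -= -1·R0 → [0,1,2,-3]
  R2 -= 5·R0 → [0,0,-2,-3]
  R3 -= -1·R0 → [0,-4,-4,15]
  R2 -= 0·R1 → [0,0,-2,-3]
  R3 -= -4·R1 → [0,0,4,3]
  R3 -= -2·R2 → [0,0,0,-3]

L=[[1,0,0,0],[-1,1,0,0],[5,0,1,0],[-1,-4,-2,1]] U=[[-1,-2,-1,1],[0,1,2,-3],[0,0,-2,-3],[0,0,0,-3]]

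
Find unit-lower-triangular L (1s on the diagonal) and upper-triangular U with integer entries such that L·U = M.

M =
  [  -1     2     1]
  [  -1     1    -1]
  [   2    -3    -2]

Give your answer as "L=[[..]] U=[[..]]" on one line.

L=[[1,0,0],[1,1,0],[-2,-1,1]] U=[[-1,2,1],[0,-1,-2],[0,0,-2]]

  R1 -= 1·R0 → [0,-1,-2]
  R2 -= -2·R0 → [0,1,0]
  R2 -= -1·R1 → [0,0,-2]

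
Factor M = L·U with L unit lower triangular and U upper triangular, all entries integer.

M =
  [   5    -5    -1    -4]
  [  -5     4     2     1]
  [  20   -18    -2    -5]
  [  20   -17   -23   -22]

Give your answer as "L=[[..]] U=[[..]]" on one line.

  r1 -= -1·r0 → [0,-1,1,-3]
  r2 -= 4·r0 → [0,2,2,11]
  r3 -= 4·r0 → [0,3,-19,-6]
  r2 -= -2·r1 → [0,0,4,5]
  r3 -= -3·r1 → [0,0,-16,-15]
  r3 -= -4·r2 → [0,0,0,5]

L=[[1,0,0,0],[-1,1,0,0],[4,-2,1,0],[4,-3,-4,1]] U=[[5,-5,-1,-4],[0,-1,1,-3],[0,0,4,5],[0,0,0,5]]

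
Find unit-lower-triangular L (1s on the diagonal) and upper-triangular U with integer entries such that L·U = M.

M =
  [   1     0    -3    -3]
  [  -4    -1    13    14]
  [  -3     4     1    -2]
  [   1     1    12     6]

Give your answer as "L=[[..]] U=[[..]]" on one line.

L=[[1,0,0,0],[-4,1,0,0],[-3,-4,1,0],[1,-1,-4,1]] U=[[1,0,-3,-3],[0,-1,1,2],[0,0,-4,-3],[0,0,0,-1]]

  row1 -= -4·row0 → [0,-1,1,2]
  row2 -= -3·row0 → [0,4,-8,-11]
  row3 -= 1·row0 → [0,1,15,9]
  row2 -= -4·row1 → [0,0,-4,-3]
  row3 -= -1·row1 → [0,0,16,11]
  row3 -= -4·row2 → [0,0,0,-1]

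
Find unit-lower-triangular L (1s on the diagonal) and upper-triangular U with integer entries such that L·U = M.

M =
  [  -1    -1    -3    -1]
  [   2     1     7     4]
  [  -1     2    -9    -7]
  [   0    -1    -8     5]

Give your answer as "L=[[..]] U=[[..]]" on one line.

L=[[1,0,0,0],[-2,1,0,0],[1,-3,1,0],[0,1,3,1]] U=[[-1,-1,-3,-1],[0,-1,1,2],[0,0,-3,0],[0,0,0,3]]

  row1 -= -2·row0 → [0,-1,1,2]
  row2 -= 1·row0 → [0,3,-6,-6]
  row3 -= 0·row0 → [0,-1,-8,5]
  row2 -= -3·row1 → [0,0,-3,0]
  row3 -= 1·row1 → [0,0,-9,3]
  row3 -= 3·row2 → [0,0,0,3]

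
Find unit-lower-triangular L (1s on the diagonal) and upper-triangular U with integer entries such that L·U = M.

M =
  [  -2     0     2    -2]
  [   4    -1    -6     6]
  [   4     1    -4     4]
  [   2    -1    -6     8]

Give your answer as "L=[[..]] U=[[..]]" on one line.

  r1 -= -2·r0 → [0,-1,-2,2]
  r2 -= -2·r0 → [0,1,0,0]
  r3 -= -1·r0 → [0,-1,-4,6]
  r2 -= -1·r1 → [0,0,-2,2]
  r3 -= 1·r1 → [0,0,-2,4]
  r3 -= 1·r2 → [0,0,0,2]

L=[[1,0,0,0],[-2,1,0,0],[-2,-1,1,0],[-1,1,1,1]] U=[[-2,0,2,-2],[0,-1,-2,2],[0,0,-2,2],[0,0,0,2]]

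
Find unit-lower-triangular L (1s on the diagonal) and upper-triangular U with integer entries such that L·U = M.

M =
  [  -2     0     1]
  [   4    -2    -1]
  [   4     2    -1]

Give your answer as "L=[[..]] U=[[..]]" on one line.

L=[[1,0,0],[-2,1,0],[-2,-1,1]] U=[[-2,0,1],[0,-2,1],[0,0,2]]

  R1 -= -2·R0 → [0,-2,1]
  R2 -= -2·R0 → [0,2,1]
  R2 -= -1·R1 → [0,0,2]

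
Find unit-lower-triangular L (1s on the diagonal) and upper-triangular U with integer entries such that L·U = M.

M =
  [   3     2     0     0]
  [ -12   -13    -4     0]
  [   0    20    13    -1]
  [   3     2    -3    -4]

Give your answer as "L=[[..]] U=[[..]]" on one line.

L=[[1,0,0,0],[-4,1,0,0],[0,-4,1,0],[1,0,1,1]] U=[[3,2,0,0],[0,-5,-4,0],[0,0,-3,-1],[0,0,0,-3]]

  r1 -= -4·r0 → [0,-5,-4,0]
  r2 -= 0·r0 → [0,20,13,-1]
  r3 -= 1·r0 → [0,0,-3,-4]
  r2 -= -4·r1 → [0,0,-3,-1]
  r3 -= 0·r1 → [0,0,-3,-4]
  r3 -= 1·r2 → [0,0,0,-3]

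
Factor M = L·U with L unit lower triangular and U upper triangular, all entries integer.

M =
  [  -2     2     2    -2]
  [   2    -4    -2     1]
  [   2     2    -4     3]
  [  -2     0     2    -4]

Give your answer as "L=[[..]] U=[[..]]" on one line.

  r1 -= -1·r0 → [0,-2,0,-1]
  r2 -= -1·r0 → [0,4,-2,1]
  r3 -= 1·r0 → [0,-2,0,-2]
  r2 -= -2·r1 → [0,0,-2,-1]
  r3 -= 1·r1 → [0,0,0,-1]
  r3 -= 0·r2 → [0,0,0,-1]

L=[[1,0,0,0],[-1,1,0,0],[-1,-2,1,0],[1,1,0,1]] U=[[-2,2,2,-2],[0,-2,0,-1],[0,0,-2,-1],[0,0,0,-1]]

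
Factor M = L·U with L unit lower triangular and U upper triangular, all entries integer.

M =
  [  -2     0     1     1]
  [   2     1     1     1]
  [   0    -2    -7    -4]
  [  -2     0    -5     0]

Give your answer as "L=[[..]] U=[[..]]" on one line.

L=[[1,0,0,0],[-1,1,0,0],[0,-2,1,0],[1,0,2,1]] U=[[-2,0,1,1],[0,1,2,2],[0,0,-3,0],[0,0,0,-1]]

  r1 -= -1·r0 → [0,1,2,2]
  r2 -= 0·r0 → [0,-2,-7,-4]
  r3 -= 1·r0 → [0,0,-6,-1]
  r2 -= -2·r1 → [0,0,-3,0]
  r3 -= 0·r1 → [0,0,-6,-1]
  r3 -= 2·r2 → [0,0,0,-1]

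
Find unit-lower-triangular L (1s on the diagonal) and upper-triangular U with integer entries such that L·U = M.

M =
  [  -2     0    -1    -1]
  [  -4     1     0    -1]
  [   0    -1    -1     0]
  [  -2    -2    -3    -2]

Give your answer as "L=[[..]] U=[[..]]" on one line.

L=[[1,0,0,0],[2,1,0,0],[0,-1,1,0],[1,-2,2,1]] U=[[-2,0,-1,-1],[0,1,2,1],[0,0,1,1],[0,0,0,-1]]

  R1 -= 2·R0 → [0,1,2,1]
  R2 -= 0·R0 → [0,-1,-1,0]
  R3 -= 1·R0 → [0,-2,-2,-1]
  R2 -= -1·R1 → [0,0,1,1]
  R3 -= -2·R1 → [0,0,2,1]
  R3 -= 2·R2 → [0,0,0,-1]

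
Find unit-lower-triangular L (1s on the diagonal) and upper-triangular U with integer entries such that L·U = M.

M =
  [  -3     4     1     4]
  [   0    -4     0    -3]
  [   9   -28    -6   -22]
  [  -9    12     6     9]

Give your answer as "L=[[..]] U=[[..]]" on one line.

  r1 -= 0·r0 → [0,-4,0,-3]
  r2 -= -3·r0 → [0,-16,-3,-10]
  r3 -= 3·r0 → [0,0,3,-3]
  r2 -= 4·r1 → [0,0,-3,2]
  r3 -= 0·r1 → [0,0,3,-3]
  r3 -= -1·r2 → [0,0,0,-1]

L=[[1,0,0,0],[0,1,0,0],[-3,4,1,0],[3,0,-1,1]] U=[[-3,4,1,4],[0,-4,0,-3],[0,0,-3,2],[0,0,0,-1]]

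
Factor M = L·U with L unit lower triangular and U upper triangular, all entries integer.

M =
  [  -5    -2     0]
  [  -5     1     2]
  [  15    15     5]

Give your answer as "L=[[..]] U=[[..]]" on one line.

L=[[1,0,0],[1,1,0],[-3,3,1]] U=[[-5,-2,0],[0,3,2],[0,0,-1]]

  R1 -= 1·R0 → [0,3,2]
  R2 -= -3·R0 → [0,9,5]
  R2 -= 3·R1 → [0,0,-1]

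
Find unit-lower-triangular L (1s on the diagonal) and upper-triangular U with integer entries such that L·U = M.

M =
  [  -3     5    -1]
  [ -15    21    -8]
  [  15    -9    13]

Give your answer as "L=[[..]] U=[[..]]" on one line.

  R1 -= 5·R0 → [0,-4,-3]
  R2 -= -5·R0 → [0,16,8]
  R2 -= -4·R1 → [0,0,-4]

L=[[1,0,0],[5,1,0],[-5,-4,1]] U=[[-3,5,-1],[0,-4,-3],[0,0,-4]]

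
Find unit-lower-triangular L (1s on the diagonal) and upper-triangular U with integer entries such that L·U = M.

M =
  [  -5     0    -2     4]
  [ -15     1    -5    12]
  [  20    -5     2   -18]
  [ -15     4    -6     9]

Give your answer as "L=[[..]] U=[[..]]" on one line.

  R1 -= 3·R0 → [0,1,1,0]
  R2 -= -4·R0 → [0,-5,-6,-2]
  R3 -= 3·R0 → [0,4,0,-3]
  R2 -= -5·R1 → [0,0,-1,-2]
  R3 -= 4·R1 → [0,0,-4,-3]
  R3 -= 4·R2 → [0,0,0,5]

L=[[1,0,0,0],[3,1,0,0],[-4,-5,1,0],[3,4,4,1]] U=[[-5,0,-2,4],[0,1,1,0],[0,0,-1,-2],[0,0,0,5]]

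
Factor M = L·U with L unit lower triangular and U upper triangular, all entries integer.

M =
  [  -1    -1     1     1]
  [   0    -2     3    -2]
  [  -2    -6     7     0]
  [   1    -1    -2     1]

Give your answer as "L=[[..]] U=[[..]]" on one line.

L=[[1,0,0,0],[0,1,0,0],[2,2,1,0],[-1,1,4,1]] U=[[-1,-1,1,1],[0,-2,3,-2],[0,0,-1,2],[0,0,0,-4]]

  row1 -= 0·row0 → [0,-2,3,-2]
  row2 -= 2·row0 → [0,-4,5,-2]
  row3 -= -1·row0 → [0,-2,-1,2]
  row2 -= 2·row1 → [0,0,-1,2]
  row3 -= 1·row1 → [0,0,-4,4]
  row3 -= 4·row2 → [0,0,0,-4]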